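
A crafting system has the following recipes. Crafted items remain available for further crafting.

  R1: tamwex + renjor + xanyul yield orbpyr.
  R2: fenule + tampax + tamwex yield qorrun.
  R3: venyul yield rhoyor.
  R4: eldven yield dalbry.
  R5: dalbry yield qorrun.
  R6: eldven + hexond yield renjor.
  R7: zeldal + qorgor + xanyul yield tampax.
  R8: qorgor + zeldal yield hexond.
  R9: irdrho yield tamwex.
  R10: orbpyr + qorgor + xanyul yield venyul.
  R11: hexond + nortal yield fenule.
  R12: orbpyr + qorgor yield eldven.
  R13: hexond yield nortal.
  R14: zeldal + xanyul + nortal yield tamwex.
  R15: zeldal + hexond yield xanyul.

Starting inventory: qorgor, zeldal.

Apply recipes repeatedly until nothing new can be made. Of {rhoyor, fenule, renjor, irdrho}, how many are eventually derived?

1

Using R8, qorgor and zeldal make hexond.
Using R13, hexond makes nortal.
hexond + nortal → fenule (R11).
rhoyor would need venyul (R3), but venyul is never obtained.
fenule: reached.
renjor would need eldven and hexond (R6), but eldven is never obtained.
No rule produces irdrho, and it is not given.
Reached: fenule — 1 of the 4.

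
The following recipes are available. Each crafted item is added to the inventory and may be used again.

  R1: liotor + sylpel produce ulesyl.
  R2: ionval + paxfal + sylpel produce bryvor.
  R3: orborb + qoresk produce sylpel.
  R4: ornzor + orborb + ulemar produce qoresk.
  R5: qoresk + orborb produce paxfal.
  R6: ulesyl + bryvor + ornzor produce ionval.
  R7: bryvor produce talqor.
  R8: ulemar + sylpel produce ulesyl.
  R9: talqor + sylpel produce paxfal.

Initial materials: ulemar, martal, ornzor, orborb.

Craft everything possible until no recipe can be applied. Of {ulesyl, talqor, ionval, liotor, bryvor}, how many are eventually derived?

Using R4, ornzor, orborb, and ulemar make qoresk.
orborb + qoresk → sylpel (R3).
Using R8, ulemar and sylpel make ulesyl.
ulesyl: reached.
talqor would need bryvor (R7), but bryvor is never obtained.
ionval would need ulesyl, bryvor, and ornzor (R6), but bryvor is never obtained.
No rule produces liotor, and it is not given.
bryvor would need ionval, paxfal, and sylpel (R2), but ionval is never obtained.
Reached: ulesyl — 1 of the 5.

1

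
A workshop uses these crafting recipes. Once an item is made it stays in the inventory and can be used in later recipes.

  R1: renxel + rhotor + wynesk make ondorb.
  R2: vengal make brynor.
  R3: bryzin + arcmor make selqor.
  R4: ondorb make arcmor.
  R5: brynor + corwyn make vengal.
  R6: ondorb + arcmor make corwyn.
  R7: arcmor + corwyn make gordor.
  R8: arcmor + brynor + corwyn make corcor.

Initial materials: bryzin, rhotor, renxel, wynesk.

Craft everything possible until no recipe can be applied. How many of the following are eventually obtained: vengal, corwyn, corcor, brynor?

Using R1, renxel, rhotor, and wynesk make ondorb.
ondorb → arcmor (R4).
ondorb + arcmor → corwyn (R6).
vengal would need brynor and corwyn (R5), but brynor is never obtained.
corwyn: reached.
corcor would need arcmor, brynor, and corwyn (R8), but brynor is never obtained.
brynor would need vengal (R2), but vengal is never obtained.
Reached: corwyn — 1 of the 4.

1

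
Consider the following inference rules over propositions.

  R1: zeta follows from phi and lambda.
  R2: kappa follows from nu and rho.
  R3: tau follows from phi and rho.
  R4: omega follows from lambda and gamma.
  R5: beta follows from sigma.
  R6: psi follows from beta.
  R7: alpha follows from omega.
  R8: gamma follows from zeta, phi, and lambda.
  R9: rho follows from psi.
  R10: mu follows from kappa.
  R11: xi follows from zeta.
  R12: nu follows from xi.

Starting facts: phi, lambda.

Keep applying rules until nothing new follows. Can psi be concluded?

No

psi would need beta (R6), but beta is never established.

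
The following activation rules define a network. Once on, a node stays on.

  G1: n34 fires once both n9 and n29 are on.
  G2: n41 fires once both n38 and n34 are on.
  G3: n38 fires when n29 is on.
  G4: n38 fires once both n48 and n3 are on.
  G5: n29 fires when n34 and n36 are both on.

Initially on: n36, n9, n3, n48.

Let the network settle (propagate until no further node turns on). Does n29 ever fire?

No

n29 would need n34 and n36 (G5), but n34 never turns on.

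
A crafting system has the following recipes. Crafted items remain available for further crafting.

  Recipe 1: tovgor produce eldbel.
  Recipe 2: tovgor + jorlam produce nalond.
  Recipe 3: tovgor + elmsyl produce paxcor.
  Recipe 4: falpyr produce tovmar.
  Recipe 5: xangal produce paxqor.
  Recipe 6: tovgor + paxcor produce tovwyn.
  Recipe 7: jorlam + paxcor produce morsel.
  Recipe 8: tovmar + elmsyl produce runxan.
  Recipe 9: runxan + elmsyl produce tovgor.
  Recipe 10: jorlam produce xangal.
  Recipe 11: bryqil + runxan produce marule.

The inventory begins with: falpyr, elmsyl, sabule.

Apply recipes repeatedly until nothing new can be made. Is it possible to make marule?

marule would need bryqil and runxan (Recipe 11), but bryqil is never obtained.

No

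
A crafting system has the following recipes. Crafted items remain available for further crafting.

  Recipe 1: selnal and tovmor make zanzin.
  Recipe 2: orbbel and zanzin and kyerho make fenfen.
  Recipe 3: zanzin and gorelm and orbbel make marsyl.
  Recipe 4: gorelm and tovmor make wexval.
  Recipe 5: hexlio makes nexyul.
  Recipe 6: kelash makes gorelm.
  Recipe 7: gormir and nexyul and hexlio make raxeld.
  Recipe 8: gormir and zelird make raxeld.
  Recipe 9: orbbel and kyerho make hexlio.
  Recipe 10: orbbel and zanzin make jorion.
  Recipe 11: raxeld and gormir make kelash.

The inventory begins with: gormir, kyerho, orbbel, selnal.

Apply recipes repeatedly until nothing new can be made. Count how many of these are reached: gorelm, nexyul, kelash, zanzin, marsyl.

3

orbbel and kyerho → hexlio (Recipe 9).
Using Recipe 5, hexlio makes nexyul.
Using Recipe 7, gormir, nexyul, and hexlio make raxeld.
raxeld and gormir → kelash (Recipe 11).
Using Recipe 6, kelash makes gorelm.
gorelm: reached.
nexyul: reached.
kelash: reached.
zanzin would need selnal and tovmor (Recipe 1), but tovmor is never obtained.
marsyl would need zanzin, gorelm, and orbbel (Recipe 3), but zanzin is never obtained.
Reached: gorelm, nexyul, and kelash — 3 of the 5.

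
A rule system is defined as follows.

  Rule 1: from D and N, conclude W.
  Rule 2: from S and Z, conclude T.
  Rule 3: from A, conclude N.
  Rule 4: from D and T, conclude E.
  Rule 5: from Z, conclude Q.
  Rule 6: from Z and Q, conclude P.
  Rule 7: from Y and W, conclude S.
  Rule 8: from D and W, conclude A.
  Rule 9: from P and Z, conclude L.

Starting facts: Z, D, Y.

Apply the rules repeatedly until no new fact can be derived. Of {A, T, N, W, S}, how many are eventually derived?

0

A would need D and W (Rule 8), but W is never established.
T would need S and Z (Rule 2), but S is never established.
N would need A (Rule 3), but A is never established.
W would need D and N (Rule 1), but N is never established.
S would need Y and W (Rule 7), but W is never established.
None of the 5 are reached.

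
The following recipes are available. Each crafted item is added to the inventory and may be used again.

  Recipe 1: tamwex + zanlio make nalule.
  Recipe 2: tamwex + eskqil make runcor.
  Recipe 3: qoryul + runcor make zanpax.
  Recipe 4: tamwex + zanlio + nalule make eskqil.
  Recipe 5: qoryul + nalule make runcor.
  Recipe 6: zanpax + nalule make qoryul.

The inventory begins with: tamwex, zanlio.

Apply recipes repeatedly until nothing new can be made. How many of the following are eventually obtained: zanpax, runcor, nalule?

2

Using Recipe 1, tamwex and zanlio make nalule.
tamwex + zanlio + nalule → eskqil (Recipe 4).
tamwex + eskqil → runcor (Recipe 2).
zanpax would need qoryul and runcor (Recipe 3), but qoryul is never obtained.
runcor: reached.
nalule: reached.
Reached: runcor and nalule — 2 of the 3.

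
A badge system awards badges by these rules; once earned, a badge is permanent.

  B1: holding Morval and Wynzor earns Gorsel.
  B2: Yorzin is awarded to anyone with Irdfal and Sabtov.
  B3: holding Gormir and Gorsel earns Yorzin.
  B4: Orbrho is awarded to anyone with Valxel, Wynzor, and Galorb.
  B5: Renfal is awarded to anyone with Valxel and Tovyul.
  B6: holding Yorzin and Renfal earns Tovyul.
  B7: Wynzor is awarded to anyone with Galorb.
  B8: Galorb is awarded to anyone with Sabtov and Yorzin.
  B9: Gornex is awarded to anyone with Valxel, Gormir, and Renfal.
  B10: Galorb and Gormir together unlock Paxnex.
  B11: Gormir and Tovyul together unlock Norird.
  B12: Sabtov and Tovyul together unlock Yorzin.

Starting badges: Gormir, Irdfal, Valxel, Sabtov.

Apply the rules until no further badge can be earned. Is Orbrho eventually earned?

With Irdfal and Sabtov, Yorzin is earned (B2).
With Sabtov and Yorzin, Galorb is earned (B8).
With Galorb, Wynzor is earned (B7).
With Valxel, Wynzor, and Galorb, Orbrho is earned (B4).

Yes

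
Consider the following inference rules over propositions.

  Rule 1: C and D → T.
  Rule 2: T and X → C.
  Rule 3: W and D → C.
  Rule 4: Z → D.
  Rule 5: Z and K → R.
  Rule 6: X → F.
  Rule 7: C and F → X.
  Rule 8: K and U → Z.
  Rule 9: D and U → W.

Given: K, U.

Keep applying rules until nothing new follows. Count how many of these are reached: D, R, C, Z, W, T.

From K and U, Rule 8 gives Z.
Z and K hold, so R follows (Rule 5).
Z holds, so D follows (Rule 4).
D and U hold, so W follows (Rule 9).
From W and D, Rule 3 gives C.
From C and D, Rule 1 gives T.
D: reached.
R: reached.
C: reached.
Z: reached.
W: reached.
T: reached.
All 6 are reached.

6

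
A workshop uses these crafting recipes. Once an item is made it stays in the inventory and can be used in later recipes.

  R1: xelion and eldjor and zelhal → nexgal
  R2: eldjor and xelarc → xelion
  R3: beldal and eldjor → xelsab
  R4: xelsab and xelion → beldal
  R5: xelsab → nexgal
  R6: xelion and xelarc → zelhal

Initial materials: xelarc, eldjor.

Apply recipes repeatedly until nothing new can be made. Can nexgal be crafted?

eldjor and xelarc → xelion (R2).
xelion and xelarc → zelhal (R6).
Using R1, xelion, eldjor, and zelhal make nexgal.

Yes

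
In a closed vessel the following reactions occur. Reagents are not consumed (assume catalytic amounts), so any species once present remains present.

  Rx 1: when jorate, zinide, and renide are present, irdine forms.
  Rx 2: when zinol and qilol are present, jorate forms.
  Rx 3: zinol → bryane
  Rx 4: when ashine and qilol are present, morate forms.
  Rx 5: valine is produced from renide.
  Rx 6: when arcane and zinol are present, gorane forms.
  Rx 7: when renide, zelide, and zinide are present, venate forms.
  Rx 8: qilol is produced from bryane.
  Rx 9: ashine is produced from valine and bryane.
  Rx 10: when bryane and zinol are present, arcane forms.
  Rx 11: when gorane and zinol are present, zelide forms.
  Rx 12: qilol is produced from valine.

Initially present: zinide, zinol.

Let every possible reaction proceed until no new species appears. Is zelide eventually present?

Yes

zinol present → bryane forms (Rx 3).
bryane and zinol present → arcane forms (Rx 10).
arcane and zinol present → gorane forms (Rx 6).
gorane and zinol present → zelide forms (Rx 11).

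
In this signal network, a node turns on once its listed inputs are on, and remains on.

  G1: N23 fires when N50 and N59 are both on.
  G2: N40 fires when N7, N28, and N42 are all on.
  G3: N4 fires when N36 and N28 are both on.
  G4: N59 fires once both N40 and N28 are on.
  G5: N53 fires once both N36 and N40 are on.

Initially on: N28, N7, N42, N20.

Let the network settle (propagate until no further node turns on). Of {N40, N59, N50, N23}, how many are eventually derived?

N7, N28, and N42 are on, so N40 fires (G2).
N40 and N28 are on, so N59 fires (G4).
N40: reached.
N59: reached.
No rule produces N50, and it is not given.
N23 would need N50 and N59 (G1), but N50 never turns on.
Reached: N40 and N59 — 2 of the 4.

2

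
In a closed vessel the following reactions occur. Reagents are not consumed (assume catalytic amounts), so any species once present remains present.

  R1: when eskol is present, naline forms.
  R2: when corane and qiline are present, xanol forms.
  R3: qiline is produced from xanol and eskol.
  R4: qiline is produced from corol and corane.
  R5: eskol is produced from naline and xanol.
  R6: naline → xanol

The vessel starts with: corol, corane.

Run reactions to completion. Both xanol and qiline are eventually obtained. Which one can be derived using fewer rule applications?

qiline: corol and corane present → qiline forms (R4). [1 rule application]
xanol: corol and corane present → qiline forms (R4). corane and qiline present → xanol forms (R2). [2 rule applications]
qiline needs fewer.

qiline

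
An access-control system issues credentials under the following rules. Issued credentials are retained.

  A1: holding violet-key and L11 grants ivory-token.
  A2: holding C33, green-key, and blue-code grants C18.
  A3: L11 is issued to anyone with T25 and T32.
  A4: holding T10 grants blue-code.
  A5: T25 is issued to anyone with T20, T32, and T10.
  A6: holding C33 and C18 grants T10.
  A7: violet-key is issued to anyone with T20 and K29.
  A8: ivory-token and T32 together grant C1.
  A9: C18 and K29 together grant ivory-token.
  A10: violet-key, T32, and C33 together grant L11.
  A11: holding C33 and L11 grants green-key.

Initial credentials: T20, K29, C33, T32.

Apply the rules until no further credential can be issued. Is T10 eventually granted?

T10 would need C33 and C18 (A6), but C18 is never granted.

No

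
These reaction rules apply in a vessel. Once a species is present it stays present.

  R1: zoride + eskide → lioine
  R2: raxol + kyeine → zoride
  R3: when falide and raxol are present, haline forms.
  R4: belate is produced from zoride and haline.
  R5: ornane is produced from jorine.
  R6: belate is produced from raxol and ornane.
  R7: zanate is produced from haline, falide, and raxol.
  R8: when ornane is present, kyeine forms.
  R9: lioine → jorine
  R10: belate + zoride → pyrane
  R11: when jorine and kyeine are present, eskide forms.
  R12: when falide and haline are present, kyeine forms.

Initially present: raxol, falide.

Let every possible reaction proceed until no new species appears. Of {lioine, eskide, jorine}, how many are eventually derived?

0

lioine would need zoride and eskide (R1), but eskide never forms.
eskide would need jorine and kyeine (R11), but jorine never forms.
jorine would need lioine (R9), but lioine never forms.
None of the 3 are reached.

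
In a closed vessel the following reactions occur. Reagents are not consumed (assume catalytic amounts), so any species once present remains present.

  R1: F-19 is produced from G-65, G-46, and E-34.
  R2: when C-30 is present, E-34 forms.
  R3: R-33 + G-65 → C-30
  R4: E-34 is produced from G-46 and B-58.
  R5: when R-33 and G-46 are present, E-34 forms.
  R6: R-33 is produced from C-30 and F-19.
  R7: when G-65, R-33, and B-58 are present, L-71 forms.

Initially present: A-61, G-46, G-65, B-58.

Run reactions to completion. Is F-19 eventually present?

G-46 and B-58 present → E-34 forms (R4).
G-65, G-46, and E-34 present → F-19 forms (R1).

Yes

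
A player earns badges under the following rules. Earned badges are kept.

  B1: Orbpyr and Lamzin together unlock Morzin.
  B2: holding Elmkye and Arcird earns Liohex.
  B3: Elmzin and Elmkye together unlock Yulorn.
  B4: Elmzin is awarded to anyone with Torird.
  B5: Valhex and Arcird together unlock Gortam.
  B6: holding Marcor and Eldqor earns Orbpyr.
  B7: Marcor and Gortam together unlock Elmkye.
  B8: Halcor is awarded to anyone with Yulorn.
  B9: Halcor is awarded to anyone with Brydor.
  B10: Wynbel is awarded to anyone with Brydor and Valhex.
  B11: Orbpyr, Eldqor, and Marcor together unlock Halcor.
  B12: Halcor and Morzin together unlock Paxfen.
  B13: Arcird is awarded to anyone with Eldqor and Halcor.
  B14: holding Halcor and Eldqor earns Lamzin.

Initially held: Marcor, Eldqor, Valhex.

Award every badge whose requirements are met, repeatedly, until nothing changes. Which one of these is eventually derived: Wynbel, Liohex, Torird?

With Marcor and Eldqor, Orbpyr is earned (B6).
With Orbpyr, Eldqor, and Marcor, Halcor is earned (B11).
With Eldqor and Halcor, Arcird is earned (B13).
With Valhex and Arcird, Gortam is earned (B5).
With Marcor and Gortam, Elmkye is earned (B7).
With Elmkye and Arcird, Liohex is earned (B2).
Wynbel would need Brydor and Valhex (B10), but Brydor is never earned. No rule produces Torird, and it is not given.

Liohex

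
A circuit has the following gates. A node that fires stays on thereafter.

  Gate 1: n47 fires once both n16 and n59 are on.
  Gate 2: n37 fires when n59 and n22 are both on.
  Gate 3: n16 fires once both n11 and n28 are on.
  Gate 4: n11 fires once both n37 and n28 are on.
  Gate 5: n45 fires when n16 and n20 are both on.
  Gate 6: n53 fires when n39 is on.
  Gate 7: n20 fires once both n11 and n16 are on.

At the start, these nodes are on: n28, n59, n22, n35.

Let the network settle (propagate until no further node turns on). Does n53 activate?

No

n53 would need n39 (Gate 6), but n39 never turns on.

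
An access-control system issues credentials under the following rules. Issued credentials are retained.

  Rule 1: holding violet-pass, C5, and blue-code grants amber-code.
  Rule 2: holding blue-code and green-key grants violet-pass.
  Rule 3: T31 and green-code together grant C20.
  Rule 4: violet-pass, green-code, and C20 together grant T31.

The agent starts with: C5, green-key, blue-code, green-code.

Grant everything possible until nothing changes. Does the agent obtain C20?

No

C20 would need T31 and green-code (Rule 3), but T31 is never granted.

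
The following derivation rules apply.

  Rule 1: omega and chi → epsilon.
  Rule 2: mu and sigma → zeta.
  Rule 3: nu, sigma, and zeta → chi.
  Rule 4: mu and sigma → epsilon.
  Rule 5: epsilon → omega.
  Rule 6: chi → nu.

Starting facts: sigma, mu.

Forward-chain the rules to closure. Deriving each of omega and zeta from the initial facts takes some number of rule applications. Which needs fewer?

zeta

zeta: From mu and sigma, Rule 2 gives zeta. [1 rule application]
omega: mu and sigma hold, so epsilon follows (Rule 4). From epsilon, Rule 5 gives omega. [2 rule applications]
zeta needs fewer.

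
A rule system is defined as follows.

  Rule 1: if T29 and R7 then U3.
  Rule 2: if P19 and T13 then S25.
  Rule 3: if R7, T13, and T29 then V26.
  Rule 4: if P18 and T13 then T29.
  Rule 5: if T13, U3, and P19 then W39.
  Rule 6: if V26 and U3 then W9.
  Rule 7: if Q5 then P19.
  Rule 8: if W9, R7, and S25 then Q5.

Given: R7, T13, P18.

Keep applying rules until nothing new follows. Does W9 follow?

Yes

From P18 and T13, Rule 4 gives T29.
R7, T13, and T29 hold, so V26 follows (Rule 3).
T29 and R7 hold, so U3 follows (Rule 1).
V26 and U3 hold, so W9 follows (Rule 6).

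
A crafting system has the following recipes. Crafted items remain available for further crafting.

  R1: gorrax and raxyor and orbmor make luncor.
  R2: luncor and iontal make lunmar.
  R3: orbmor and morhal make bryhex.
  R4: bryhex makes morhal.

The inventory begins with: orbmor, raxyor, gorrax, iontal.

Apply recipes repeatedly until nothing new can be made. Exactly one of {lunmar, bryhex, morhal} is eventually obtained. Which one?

gorrax and raxyor and orbmor → luncor (R1).
Using R2, luncor and iontal make lunmar.
morhal would need bryhex (R4), but bryhex is never obtained. bryhex would need orbmor and morhal (R3), but morhal is never obtained.

lunmar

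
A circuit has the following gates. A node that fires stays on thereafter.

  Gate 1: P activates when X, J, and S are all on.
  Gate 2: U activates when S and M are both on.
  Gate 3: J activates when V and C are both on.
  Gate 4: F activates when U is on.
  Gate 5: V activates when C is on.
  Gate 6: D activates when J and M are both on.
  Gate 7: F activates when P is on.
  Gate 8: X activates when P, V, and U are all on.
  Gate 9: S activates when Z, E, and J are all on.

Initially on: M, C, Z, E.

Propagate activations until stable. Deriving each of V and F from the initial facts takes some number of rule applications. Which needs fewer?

V

V: C is on, so V activates (Gate 5). [1 rule application]
F: C is on, so V activates (Gate 5). Gate 3: V and C on → J on. Z, E, and J are on, so S activates (Gate 9). Gate 2: S and M on → U on. U is on, so F activates (Gate 4). [5 rule applications]
V needs fewer.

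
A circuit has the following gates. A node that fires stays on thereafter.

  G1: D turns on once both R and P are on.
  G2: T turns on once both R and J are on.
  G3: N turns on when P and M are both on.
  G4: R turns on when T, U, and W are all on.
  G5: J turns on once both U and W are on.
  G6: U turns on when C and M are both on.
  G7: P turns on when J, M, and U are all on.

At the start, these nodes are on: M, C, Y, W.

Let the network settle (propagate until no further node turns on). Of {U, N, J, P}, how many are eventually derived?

G6: C and M on → U on.
G5: U and W on → J on.
G7: J, M, and U on → P on.
P and M are on, so N turns on (G3).
U: reached.
N: reached.
J: reached.
P: reached.
All 4 are reached.

4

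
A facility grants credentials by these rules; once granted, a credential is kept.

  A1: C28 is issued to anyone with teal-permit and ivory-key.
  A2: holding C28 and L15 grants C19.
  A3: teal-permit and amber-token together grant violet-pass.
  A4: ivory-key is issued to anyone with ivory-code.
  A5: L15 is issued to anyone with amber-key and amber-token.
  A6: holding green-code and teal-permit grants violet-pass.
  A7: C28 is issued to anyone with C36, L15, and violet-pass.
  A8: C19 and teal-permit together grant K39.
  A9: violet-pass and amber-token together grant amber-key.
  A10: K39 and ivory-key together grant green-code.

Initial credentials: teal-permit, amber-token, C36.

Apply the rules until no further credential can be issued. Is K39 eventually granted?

Holding teal-permit and amber-token grants violet-pass (A3).
Holding violet-pass and amber-token grants amber-key (A9).
Holding amber-key and amber-token grants L15 (A5).
Holding C36, L15, and violet-pass grants C28 (A7).
Holding C28 and L15 grants C19 (A2).
Holding C19 and teal-permit grants K39 (A8).

Yes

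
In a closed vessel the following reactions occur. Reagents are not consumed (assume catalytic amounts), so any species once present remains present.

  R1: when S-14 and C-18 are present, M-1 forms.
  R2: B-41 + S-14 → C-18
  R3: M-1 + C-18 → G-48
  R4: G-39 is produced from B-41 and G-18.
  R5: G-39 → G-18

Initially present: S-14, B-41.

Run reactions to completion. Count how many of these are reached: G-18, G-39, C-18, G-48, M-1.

3

B-41 and S-14 present → C-18 forms (R2).
S-14 and C-18 present → M-1 forms (R1).
M-1 and C-18 present → G-48 forms (R3).
G-18 would need G-39 (R5), but G-39 never forms.
G-39 would need B-41 and G-18 (R4), but G-18 never forms.
C-18: reached.
G-48: reached.
M-1: reached.
Reached: C-18, G-48, and M-1 — 3 of the 5.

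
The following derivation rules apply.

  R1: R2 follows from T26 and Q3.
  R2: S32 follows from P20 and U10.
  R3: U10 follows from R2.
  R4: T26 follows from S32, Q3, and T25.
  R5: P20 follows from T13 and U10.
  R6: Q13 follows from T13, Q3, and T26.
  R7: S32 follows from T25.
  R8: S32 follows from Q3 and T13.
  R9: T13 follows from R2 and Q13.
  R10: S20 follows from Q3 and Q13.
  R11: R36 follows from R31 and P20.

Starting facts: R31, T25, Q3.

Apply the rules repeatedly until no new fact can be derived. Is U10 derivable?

From T25, R7 gives S32.
S32, Q3, and T25 hold, so T26 follows (R4).
From T26 and Q3, R1 gives R2.
From R2, R3 gives U10.

Yes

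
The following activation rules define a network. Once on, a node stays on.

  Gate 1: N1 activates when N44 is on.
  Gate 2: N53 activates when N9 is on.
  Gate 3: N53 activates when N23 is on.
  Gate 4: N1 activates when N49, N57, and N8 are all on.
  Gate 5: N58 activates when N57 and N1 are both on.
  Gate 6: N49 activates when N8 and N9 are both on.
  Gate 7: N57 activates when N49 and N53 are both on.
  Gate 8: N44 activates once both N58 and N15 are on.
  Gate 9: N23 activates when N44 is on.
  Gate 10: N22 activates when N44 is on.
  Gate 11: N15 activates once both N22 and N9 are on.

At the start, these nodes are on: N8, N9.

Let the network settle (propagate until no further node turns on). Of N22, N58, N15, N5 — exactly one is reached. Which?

Gate 6: N8 and N9 on → N49 on.
Gate 2: N9 on → N53 on.
Gate 7: N49 and N53 on → N57 on.
Gate 4: N49, N57, and N8 on → N1 on.
Gate 5: N57 and N1 on → N58 on.
N22 would need N44 (Gate 10), but N44 never turns on. No rule produces N5, and it is not given. N15 would need N22 and N9 (Gate 11), but N22 never turns on.

N58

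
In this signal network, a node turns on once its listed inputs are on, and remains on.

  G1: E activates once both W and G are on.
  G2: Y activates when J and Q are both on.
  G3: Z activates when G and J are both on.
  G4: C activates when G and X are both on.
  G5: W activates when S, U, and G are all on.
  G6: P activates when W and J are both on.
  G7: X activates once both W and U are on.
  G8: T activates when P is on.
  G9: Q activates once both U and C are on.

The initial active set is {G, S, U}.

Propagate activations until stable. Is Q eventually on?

G5: S, U, and G on → W on.
W and U are on, so X activates (G7).
G4: G and X on → C on.
G9: U and C on → Q on.

Yes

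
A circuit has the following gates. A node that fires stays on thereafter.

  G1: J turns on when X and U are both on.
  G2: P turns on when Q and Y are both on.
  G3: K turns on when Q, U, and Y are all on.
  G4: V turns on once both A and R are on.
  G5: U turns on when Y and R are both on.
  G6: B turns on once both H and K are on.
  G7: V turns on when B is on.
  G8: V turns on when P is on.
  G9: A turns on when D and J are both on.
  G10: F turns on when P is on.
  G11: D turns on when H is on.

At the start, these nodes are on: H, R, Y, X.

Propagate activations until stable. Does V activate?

G11: H on → D on.
G5: Y and R on → U on.
X and U are on, so J turns on (G1).
D and J are on, so A turns on (G9).
G4: A and R on → V on.

Yes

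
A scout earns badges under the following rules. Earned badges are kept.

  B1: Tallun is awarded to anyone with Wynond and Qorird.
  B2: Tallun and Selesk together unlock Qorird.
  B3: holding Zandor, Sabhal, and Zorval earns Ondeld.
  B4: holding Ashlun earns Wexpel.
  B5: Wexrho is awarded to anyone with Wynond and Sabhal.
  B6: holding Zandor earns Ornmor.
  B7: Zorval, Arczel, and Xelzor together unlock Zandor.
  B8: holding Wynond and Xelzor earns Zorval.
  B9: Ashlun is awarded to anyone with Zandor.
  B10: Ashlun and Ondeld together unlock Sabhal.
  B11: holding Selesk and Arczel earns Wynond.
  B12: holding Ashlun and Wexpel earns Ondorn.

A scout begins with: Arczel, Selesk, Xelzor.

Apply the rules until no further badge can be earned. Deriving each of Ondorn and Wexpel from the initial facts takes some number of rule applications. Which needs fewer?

Wexpel: With Selesk and Arczel, Wynond is earned (B11). With Wynond and Xelzor, Zorval is earned (B8). With Zorval, Arczel, and Xelzor, Zandor is earned (B7). With Zandor, Ashlun is earned (B9). With Ashlun, Wexpel is earned (B4). [5 rule applications]
Ondorn: With Selesk and Arczel, Wynond is earned (B11). With Wynond and Xelzor, Zorval is earned (B8). With Zorval, Arczel, and Xelzor, Zandor is earned (B7). With Zandor, Ashlun is earned (B9). With Ashlun, Wexpel is earned (B4). With Ashlun and Wexpel, Ondorn is earned (B12). [6 rule applications]
Wexpel needs fewer.

Wexpel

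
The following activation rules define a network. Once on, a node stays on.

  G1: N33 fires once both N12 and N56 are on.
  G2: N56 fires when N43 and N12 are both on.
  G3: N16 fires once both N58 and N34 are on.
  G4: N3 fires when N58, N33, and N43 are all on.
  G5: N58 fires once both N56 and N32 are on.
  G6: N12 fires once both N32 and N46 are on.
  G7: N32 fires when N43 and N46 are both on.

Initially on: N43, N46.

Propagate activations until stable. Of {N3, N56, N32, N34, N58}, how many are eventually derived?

G7: N43 and N46 on → N32 on.
G6: N32 and N46 on → N12 on.
G2: N43 and N12 on → N56 on.
N12 and N56 are on, so N33 fires (G1).
N56 and N32 are on, so N58 fires (G5).
N58, N33, and N43 are on, so N3 fires (G4).
N3: reached.
N56: reached.
N32: reached.
No rule produces N34, and it is not given.
N58: reached.
Reached: N3, N56, N32, and N58 — 4 of the 5.

4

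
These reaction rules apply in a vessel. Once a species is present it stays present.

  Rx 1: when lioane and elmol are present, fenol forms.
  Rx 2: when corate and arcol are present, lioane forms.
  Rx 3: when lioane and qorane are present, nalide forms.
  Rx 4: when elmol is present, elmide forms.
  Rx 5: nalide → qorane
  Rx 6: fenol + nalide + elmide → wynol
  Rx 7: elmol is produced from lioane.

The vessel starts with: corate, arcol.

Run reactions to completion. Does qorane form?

No

qorane would need nalide (Rx 5), but nalide never forms.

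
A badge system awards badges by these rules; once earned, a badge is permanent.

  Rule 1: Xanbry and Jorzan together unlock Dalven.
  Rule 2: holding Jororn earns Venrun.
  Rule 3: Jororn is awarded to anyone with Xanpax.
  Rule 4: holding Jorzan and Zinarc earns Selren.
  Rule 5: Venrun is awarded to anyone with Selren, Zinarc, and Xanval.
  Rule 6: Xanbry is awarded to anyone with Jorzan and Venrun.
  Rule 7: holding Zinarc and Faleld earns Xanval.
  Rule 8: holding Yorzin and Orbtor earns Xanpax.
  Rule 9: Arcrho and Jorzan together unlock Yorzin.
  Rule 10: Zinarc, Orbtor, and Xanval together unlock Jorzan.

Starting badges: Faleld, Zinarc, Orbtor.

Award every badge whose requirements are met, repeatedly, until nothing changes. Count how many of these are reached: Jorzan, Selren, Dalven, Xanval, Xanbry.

With Zinarc and Faleld, Xanval is earned (Rule 7).
With Zinarc, Orbtor, and Xanval, Jorzan is earned (Rule 10).
With Jorzan and Zinarc, Selren is earned (Rule 4).
With Selren, Zinarc, and Xanval, Venrun is earned (Rule 5).
With Jorzan and Venrun, Xanbry is earned (Rule 6).
With Xanbry and Jorzan, Dalven is earned (Rule 1).
Jorzan: reached.
Selren: reached.
Dalven: reached.
Xanval: reached.
Xanbry: reached.
All 5 are reached.

5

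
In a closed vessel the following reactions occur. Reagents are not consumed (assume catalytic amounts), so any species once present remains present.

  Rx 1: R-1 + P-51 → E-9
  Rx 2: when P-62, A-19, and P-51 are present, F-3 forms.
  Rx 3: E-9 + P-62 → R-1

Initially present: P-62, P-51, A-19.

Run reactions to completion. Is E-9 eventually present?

No

E-9 would need R-1 and P-51 (Rx 1), but R-1 never forms.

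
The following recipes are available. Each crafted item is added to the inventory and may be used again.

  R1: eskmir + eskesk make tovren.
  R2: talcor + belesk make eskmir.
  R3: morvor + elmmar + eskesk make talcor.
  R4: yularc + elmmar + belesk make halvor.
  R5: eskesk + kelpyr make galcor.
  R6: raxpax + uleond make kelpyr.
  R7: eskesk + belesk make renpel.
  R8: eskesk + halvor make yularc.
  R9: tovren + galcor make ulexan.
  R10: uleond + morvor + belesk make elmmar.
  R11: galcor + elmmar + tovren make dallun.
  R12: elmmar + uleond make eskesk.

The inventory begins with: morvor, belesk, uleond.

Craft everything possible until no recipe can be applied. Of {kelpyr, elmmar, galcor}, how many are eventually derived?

1

Using R10, uleond, morvor, and belesk make elmmar.
kelpyr would need raxpax and uleond (R6), but raxpax is never obtained.
elmmar: reached.
galcor would need eskesk and kelpyr (R5), but kelpyr is never obtained.
Reached: elmmar — 1 of the 3.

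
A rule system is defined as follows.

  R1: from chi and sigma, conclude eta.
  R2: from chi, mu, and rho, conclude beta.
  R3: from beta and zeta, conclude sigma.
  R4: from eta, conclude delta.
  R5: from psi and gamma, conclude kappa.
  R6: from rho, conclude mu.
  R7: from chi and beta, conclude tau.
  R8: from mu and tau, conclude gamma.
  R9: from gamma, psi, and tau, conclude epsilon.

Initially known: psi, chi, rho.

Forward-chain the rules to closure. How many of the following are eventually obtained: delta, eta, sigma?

delta would need eta (R4), but eta is never established.
eta would need chi and sigma (R1), but sigma is never established.
sigma would need beta and zeta (R3), but zeta is never established.
None of the 3 are reached.

0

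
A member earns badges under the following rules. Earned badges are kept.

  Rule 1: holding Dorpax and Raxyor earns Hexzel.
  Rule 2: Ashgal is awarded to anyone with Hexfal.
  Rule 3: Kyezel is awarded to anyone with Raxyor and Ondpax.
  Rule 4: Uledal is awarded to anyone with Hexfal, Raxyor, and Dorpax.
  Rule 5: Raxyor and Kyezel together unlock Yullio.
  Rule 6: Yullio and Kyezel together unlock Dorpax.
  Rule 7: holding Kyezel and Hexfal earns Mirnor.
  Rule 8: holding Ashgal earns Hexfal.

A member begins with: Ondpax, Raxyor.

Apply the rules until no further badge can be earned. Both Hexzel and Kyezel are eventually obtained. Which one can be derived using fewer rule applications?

Kyezel: With Raxyor and Ondpax, Kyezel is earned (Rule 3). [1 rule application]
Hexzel: With Raxyor and Ondpax, Kyezel is earned (Rule 3). With Raxyor and Kyezel, Yullio is earned (Rule 5). With Yullio and Kyezel, Dorpax is earned (Rule 6). With Dorpax and Raxyor, Hexzel is earned (Rule 1). [4 rule applications]
Kyezel needs fewer.

Kyezel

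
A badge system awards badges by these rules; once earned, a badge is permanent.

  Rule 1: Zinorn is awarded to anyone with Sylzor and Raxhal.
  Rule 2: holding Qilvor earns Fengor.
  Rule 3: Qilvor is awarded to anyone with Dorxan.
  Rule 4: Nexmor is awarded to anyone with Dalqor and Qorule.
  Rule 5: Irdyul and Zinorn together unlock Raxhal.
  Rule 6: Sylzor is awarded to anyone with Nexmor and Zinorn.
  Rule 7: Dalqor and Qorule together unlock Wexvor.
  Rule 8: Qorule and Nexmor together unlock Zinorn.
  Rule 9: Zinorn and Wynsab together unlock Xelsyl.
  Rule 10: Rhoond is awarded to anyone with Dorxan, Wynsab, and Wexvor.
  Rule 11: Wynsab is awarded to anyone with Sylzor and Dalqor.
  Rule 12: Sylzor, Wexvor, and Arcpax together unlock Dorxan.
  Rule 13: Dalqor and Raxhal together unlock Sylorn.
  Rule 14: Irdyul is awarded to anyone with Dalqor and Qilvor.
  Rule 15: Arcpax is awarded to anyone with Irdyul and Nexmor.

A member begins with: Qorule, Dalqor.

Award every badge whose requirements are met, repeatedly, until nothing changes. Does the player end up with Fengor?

Fengor would need Qilvor (Rule 2), but Qilvor is never earned.

No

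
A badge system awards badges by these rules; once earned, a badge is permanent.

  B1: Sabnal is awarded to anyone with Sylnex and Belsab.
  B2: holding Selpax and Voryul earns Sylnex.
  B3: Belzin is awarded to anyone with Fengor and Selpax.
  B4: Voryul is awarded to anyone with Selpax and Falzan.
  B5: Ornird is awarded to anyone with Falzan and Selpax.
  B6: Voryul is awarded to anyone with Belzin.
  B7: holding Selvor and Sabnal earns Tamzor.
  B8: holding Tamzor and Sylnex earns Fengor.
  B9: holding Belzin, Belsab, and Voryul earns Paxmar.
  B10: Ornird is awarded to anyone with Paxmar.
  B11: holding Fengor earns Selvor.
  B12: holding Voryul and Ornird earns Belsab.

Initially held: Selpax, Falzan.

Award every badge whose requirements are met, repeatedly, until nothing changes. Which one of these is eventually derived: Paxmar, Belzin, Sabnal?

With Falzan and Selpax, Ornird is earned (B5).
With Selpax and Falzan, Voryul is earned (B4).
With Voryul and Ornird, Belsab is earned (B12).
With Selpax and Voryul, Sylnex is earned (B2).
With Sylnex and Belsab, Sabnal is earned (B1).
Belzin would need Fengor and Selpax (B3), but Fengor is never earned. Paxmar would need Belzin, Belsab, and Voryul (B9), but Belzin is never earned.

Sabnal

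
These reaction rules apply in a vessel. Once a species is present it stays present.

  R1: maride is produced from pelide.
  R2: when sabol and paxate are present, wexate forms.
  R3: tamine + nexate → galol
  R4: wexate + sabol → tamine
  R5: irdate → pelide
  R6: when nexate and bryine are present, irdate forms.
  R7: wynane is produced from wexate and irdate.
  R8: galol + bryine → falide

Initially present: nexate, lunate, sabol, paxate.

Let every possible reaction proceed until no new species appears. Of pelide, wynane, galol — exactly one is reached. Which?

sabol and paxate present → wexate forms (R2).
wexate and sabol present → tamine forms (R4).
tamine and nexate present → galol forms (R3).
wynane would need wexate and irdate (R7), but irdate never forms. pelide would need irdate (R5), but irdate never forms.

galol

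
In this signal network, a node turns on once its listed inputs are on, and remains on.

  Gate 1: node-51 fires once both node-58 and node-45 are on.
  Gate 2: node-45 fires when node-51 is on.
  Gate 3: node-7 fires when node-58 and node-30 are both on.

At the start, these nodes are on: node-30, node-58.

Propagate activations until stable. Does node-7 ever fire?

node-58 and node-30 are on, so node-7 fires (Gate 3).

Yes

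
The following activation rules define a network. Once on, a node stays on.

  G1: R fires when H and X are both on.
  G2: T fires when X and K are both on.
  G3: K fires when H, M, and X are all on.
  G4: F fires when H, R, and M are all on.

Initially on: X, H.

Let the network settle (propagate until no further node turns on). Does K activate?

K would need H, M, and X (G3), but M never turns on.

No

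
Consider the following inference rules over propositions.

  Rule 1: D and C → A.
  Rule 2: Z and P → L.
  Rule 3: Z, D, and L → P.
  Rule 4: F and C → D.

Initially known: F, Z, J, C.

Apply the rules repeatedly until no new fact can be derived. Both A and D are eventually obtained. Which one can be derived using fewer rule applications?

D

D: From F and C, Rule 4 gives D. [1 rule application]
A: F and C hold, so D follows (Rule 4). D and C hold, so A follows (Rule 1). [2 rule applications]
D needs fewer.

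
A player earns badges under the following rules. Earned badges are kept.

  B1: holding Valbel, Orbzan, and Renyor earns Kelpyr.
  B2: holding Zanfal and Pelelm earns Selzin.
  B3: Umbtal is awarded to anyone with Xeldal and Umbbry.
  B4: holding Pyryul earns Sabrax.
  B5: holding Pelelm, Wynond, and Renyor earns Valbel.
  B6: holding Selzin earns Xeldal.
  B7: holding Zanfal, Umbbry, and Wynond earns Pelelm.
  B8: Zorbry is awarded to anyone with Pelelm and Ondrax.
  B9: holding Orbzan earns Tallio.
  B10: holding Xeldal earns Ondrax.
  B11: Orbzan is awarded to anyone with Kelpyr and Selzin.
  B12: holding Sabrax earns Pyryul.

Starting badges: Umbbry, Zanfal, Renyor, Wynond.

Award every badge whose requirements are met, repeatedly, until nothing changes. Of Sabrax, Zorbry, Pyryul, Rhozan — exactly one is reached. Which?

With Zanfal, Umbbry, and Wynond, Pelelm is earned (B7).
With Zanfal and Pelelm, Selzin is earned (B2).
With Selzin, Xeldal is earned (B6).
With Xeldal, Ondrax is earned (B10).
With Pelelm and Ondrax, Zorbry is earned (B8).
Sabrax would need Pyryul (B4), but Pyryul is never earned. Pyryul would need Sabrax (B12), but Sabrax is never earned. No rule produces Rhozan, and it is not given.

Zorbry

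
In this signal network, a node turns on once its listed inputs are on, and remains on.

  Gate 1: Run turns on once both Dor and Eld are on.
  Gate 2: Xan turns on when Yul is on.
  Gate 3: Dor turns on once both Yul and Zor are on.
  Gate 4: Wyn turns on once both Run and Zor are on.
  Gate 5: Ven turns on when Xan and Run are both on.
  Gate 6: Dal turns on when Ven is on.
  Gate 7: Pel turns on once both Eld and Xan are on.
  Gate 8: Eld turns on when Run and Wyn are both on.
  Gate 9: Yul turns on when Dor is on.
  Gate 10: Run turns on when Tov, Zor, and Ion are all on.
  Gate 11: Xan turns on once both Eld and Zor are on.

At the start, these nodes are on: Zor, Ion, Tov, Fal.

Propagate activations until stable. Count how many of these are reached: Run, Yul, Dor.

Tov, Zor, and Ion are on, so Run turns on (Gate 10).
Run: reached.
Yul would need Dor (Gate 9), but Dor never turns on.
Dor would need Yul and Zor (Gate 3), but Yul never turns on.
Reached: Run — 1 of the 3.

1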